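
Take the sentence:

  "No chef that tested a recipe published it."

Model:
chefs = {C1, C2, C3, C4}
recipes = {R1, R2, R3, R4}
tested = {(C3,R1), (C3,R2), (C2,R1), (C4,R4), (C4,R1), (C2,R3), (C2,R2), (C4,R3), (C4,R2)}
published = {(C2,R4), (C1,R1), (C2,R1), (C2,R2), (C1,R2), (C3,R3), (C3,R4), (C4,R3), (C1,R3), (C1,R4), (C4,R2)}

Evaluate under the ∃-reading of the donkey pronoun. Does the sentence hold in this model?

"it" takes "a recipe" as antecedent — a donkey pronoun bound across the clause boundary.
Truth condition: for no (c,r) with tested(c,r) does published(c,r) hold.
Restrictor pairs — does the scope hold? (C2,R1):holds  (C2,R2):holds  (C2,R3):fails  (C3,R1):fails  (C3,R2):fails  (C4,R1):fails  (C4,R2):holds  (C4,R3):holds  (C4,R4):fails
Scope holds for 4 pair(s), so the sentence is false.

False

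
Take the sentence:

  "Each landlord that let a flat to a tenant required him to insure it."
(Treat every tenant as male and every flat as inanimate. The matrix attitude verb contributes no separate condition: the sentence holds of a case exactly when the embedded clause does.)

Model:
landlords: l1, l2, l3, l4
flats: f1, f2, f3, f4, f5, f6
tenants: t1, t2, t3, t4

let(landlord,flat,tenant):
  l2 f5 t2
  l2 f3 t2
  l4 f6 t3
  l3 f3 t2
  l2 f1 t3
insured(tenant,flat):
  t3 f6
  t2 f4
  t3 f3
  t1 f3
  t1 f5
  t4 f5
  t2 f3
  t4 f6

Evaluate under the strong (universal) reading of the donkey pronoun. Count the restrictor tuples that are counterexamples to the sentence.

"him" takes "a tenant" as antecedent and "it" takes "a flat"; both are donkey pronouns co-varying with the restrictor.
Strong reading: for every (l,f,t) with let(l,f,t), insured(t,f).
Restrictor triples: (l2,f1,t3)→insured(t3,f1) ✗  (l2,f3,t2)→insured(t2,f3) ✓  (l2,f5,t2)→insured(t2,f5) ✗  (l3,f3,t2)→insured(t2,f3) ✓  (l4,f6,t3)→insured(t3,f6) ✓
Counterexamples (restrictor triples failing the scope): 2.

2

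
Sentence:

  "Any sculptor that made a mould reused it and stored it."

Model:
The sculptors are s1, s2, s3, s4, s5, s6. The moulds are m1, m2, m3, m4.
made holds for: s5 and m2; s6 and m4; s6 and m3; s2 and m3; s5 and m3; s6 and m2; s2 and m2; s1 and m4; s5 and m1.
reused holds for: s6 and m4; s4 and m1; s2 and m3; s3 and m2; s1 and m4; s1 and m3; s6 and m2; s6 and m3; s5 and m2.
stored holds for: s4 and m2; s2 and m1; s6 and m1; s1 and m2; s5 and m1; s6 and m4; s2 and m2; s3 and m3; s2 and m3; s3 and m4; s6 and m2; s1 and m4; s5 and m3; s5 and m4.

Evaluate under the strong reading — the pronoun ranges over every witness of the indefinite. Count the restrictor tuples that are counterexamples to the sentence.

"it" takes "a mould" as antecedent — a donkey pronoun bound across the clause boundary.
Strong reading: for every (s,m) with made(s,m), reused(s,m) ∧ stored(s,m).
Restrictor pairs: (s1,m4) ✓  (s2,m2) ✗  (s2,m3) ✓  (s5,m1) ✗  (s5,m2) ✗  (s5,m3) ✗  (s6,m2) ✓  (s6,m3) ✗  (s6,m4) ✓
Counterexamples (restrictor pairs failing the scope): 5.

5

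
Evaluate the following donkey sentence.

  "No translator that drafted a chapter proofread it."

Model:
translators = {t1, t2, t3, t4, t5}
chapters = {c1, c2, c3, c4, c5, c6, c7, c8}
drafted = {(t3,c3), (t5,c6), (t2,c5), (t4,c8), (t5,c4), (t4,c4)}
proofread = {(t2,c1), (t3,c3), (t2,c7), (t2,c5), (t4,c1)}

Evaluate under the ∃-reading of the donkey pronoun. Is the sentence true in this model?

False

"it" takes "a chapter" as antecedent — a donkey pronoun bound across the clause boundary.
Truth condition: for no (t,c) with drafted(t,c) does proofread(t,c) hold.
Restrictor pairs — does the scope hold? (t2,c5):holds  (t3,c3):holds  (t4,c4):fails  (t4,c8):fails  (t5,c4):fails  (t5,c6):fails
Scope holds for 2 pair(s), so the sentence is false.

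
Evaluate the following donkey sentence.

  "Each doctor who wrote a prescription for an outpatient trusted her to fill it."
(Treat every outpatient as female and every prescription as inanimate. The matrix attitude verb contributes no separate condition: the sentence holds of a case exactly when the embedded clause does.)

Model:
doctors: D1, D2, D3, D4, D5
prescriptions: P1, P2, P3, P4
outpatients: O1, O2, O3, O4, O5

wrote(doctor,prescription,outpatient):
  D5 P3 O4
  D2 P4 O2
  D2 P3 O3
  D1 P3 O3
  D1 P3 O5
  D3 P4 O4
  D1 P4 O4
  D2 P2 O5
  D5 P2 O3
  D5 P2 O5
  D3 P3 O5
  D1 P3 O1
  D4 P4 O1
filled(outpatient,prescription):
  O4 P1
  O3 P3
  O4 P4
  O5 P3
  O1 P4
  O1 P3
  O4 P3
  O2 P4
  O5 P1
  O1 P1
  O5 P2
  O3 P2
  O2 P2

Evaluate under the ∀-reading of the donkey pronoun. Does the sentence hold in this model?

"her" takes "an outpatient" as antecedent and "it" takes "a prescription"; both are donkey pronouns co-varying with the restrictor.
Strong reading: for every (d,p,o) with wrote(d,p,o), filled(o,p).
Restrictor triples: (D1,P3,O1)→filled(O1,P3) ✓  (D1,P3,O3)→filled(O3,P3) ✓  (D1,P3,O5)→filled(O5,P3) ✓  (D1,P4,O4)→filled(O4,P4) ✓  (D2,P2,O5)→filled(O5,P2) ✓  (D2,P3,O3)→filled(O3,P3) ✓  (D2,P4,O2)→filled(O2,P4) ✓  (D3,P3,O5)→filled(O5,P3) ✓  (D3,P4,O4)→filled(O4,P4) ✓  (D4,P4,O1)→filled(O1,P4) ✓  (D5,P2,O3)→filled(O3,P2) ✓  (D5,P2,O5)→filled(O5,P2) ✓  (D5,P3,O4)→filled(O4,P3) ✓
Every restrictor triple satisfies the scope.

True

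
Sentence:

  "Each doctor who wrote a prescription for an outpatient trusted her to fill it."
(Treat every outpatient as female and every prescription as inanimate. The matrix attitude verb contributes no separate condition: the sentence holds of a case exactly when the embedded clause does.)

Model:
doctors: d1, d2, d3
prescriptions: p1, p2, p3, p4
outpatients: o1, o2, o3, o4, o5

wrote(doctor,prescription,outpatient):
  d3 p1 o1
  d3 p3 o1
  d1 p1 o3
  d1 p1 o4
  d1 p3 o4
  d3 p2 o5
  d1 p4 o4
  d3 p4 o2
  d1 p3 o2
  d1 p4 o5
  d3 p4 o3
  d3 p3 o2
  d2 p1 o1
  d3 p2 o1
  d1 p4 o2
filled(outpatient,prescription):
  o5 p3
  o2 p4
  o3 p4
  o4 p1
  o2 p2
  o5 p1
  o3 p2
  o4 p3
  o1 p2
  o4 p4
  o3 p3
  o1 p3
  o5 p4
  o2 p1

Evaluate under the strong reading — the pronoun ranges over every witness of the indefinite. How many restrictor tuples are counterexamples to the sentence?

"her" takes "an outpatient" as antecedent and "it" takes "a prescription"; both are donkey pronouns co-varying with the restrictor.
Strong reading: for every (d,p,o) with wrote(d,p,o), filled(o,p).
Restrictor triples: (d1,p1,o3)→filled(o3,p1) ✗  (d1,p1,o4)→filled(o4,p1) ✓  (d1,p3,o2)→filled(o2,p3) ✗  (d1,p3,o4)→filled(o4,p3) ✓  (d1,p4,o2)→filled(o2,p4) ✓  (d1,p4,o4)→filled(o4,p4) ✓  (d1,p4,o5)→filled(o5,p4) ✓  (d2,p1,o1)→filled(o1,p1) ✗  (d3,p1,o1)→filled(o1,p1) ✗  (d3,p2,o1)→filled(o1,p2) ✓  (d3,p2,o5)→filled(o5,p2) ✗  (d3,p3,o1)→filled(o1,p3) ✓  (d3,p3,o2)→filled(o2,p3) ✗  (d3,p4,o2)→filled(o2,p4) ✓  (d3,p4,o3)→filled(o3,p4) ✓
Counterexamples (restrictor triples failing the scope): 6.

6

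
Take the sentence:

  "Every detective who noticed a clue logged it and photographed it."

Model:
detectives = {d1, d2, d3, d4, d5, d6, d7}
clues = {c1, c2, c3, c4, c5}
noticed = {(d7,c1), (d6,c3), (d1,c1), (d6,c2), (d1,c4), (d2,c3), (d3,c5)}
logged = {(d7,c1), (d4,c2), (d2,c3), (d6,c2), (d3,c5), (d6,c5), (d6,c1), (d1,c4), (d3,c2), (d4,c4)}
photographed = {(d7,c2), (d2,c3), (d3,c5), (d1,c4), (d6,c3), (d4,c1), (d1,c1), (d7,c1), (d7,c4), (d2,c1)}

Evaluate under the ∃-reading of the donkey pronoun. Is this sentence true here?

"it" takes "a clue" as antecedent — a donkey pronoun bound across the clause boundary.
Weak reading: every detective d with some noticed-clue has at least one noticed-clue c such that logged(d,c) ∧ photographed(d,c).
Per detective: d1:✓  d2:✓  d3:✓  d6:✗  d7:✓
d6 has no witness among its noticed-clues.

False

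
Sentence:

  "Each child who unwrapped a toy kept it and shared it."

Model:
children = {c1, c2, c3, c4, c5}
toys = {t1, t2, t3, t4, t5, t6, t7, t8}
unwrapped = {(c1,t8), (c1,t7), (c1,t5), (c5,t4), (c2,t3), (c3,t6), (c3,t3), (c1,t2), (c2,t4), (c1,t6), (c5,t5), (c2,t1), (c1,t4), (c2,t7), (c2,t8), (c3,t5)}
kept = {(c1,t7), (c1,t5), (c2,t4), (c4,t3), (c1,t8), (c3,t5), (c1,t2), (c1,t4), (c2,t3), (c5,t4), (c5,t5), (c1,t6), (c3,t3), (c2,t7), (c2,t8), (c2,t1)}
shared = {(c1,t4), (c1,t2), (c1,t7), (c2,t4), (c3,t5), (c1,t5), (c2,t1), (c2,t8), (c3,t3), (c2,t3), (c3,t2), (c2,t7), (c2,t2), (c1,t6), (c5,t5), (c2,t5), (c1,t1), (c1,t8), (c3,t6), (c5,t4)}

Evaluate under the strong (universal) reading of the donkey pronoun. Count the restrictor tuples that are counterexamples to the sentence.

"it" takes "a toy" as antecedent — a donkey pronoun bound across the clause boundary.
Strong reading: for every (c,t) with unwrapped(c,t), kept(c,t) ∧ shared(c,t).
Restrictor pairs: (c1,t2) ✓  (c1,t4) ✓  (c1,t5) ✓  (c1,t6) ✓  (c1,t7) ✓  (c1,t8) ✓  (c2,t1) ✓  (c2,t3) ✓  (c2,t4) ✓  (c2,t7) ✓  (c2,t8) ✓  (c3,t3) ✓  (c3,t5) ✓  (c3,t6) ✗  (c5,t4) ✓  (c5,t5) ✓
Counterexamples (restrictor pairs failing the scope): 1.

1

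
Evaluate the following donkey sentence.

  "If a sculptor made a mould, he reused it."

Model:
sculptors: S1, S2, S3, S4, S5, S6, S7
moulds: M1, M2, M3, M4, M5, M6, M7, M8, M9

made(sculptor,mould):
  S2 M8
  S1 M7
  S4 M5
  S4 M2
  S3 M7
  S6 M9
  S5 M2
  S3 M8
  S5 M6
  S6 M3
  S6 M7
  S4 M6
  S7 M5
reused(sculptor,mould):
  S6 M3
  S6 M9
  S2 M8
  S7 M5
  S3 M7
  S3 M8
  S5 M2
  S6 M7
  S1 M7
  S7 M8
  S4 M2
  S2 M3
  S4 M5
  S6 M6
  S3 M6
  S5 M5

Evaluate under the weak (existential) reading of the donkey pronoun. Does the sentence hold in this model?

"it" takes "a mould" as antecedent — a donkey pronoun bound across the clause boundary.
Weak reading: every sculptor s with some made-mould has at least one made-mould m such that reused(s,m).
Per sculptor: S1:✓  S2:✓  S3:✓  S4:✓  S5:✓  S6:✓  S7:✓
Every sculptor in the restrictor has a witness.

True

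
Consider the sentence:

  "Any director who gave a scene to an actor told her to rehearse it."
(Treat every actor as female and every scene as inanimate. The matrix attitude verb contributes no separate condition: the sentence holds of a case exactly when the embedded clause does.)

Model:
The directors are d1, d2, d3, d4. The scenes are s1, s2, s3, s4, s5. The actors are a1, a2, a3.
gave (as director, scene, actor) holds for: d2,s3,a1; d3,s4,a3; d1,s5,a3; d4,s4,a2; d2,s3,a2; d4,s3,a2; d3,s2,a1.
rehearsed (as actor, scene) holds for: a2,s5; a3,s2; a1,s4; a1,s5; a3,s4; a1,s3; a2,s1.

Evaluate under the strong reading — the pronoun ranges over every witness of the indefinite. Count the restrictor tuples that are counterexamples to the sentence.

5

"her" takes "an actor" as antecedent and "it" takes "a scene"; both are donkey pronouns co-varying with the restrictor.
Strong reading: for every (d,s,a) with gave(d,s,a), rehearsed(a,s).
Restrictor triples: (d1,s5,a3)→rehearsed(a3,s5) ✗  (d2,s3,a1)→rehearsed(a1,s3) ✓  (d2,s3,a2)→rehearsed(a2,s3) ✗  (d3,s2,a1)→rehearsed(a1,s2) ✗  (d3,s4,a3)→rehearsed(a3,s4) ✓  (d4,s3,a2)→rehearsed(a2,s3) ✗  (d4,s4,a2)→rehearsed(a2,s4) ✗
Counterexamples (restrictor triples failing the scope): 5.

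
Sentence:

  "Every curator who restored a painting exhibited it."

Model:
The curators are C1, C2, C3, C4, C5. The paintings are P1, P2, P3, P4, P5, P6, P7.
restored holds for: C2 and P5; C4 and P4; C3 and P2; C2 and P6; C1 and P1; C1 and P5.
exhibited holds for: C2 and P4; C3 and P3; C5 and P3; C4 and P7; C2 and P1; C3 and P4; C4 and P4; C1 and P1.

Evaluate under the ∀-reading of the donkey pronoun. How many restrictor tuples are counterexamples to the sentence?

4

"it" takes "a painting" as antecedent — a donkey pronoun bound across the clause boundary.
Strong reading: for every (c,p) with restored(c,p), exhibited(c,p).
Restrictor pairs: (C1,P1) ✓  (C1,P5) ✗  (C2,P5) ✗  (C2,P6) ✗  (C3,P2) ✗  (C4,P4) ✓
Counterexamples (restrictor pairs failing the scope): 4.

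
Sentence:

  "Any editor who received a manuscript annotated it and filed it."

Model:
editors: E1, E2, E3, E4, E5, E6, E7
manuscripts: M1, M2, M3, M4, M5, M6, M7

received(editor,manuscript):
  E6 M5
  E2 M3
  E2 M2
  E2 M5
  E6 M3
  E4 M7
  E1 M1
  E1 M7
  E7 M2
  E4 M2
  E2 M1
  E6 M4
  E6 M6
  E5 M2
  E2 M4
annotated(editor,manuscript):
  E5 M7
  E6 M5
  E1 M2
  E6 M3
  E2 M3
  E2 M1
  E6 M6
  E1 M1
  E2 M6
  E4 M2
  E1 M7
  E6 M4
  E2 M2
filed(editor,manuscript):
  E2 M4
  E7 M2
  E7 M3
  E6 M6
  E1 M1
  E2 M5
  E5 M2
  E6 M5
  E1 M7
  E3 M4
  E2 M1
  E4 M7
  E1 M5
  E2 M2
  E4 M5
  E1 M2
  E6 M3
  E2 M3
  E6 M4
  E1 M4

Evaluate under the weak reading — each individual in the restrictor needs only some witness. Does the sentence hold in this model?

"it" takes "a manuscript" as antecedent — a donkey pronoun bound across the clause boundary.
Weak reading: every editor e with some received-manuscript has at least one received-manuscript m such that annotated(e,m) ∧ filed(e,m).
Per editor: E1:✓  E2:✓  E4:✗  E5:✗  E6:✓  E7:✗
E4 has no witness among its received-manuscripts.

False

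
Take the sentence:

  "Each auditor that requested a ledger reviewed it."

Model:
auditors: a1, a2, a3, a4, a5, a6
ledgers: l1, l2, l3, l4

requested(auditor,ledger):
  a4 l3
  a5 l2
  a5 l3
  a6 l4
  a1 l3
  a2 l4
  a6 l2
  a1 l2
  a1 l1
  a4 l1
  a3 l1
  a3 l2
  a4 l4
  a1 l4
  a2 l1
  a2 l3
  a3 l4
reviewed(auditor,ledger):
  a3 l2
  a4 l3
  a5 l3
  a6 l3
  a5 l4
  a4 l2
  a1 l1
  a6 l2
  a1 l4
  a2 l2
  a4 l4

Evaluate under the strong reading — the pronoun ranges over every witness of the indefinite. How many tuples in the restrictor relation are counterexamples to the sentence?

"it" takes "a ledger" as antecedent — a donkey pronoun bound across the clause boundary.
Strong reading: for every (a,l) with requested(a,l), reviewed(a,l).
Restrictor pairs: (a1,l1) ✓  (a1,l2) ✗  (a1,l3) ✗  (a1,l4) ✓  (a2,l1) ✗  (a2,l3) ✗  (a2,l4) ✗  (a3,l1) ✗  (a3,l2) ✓  (a3,l4) ✗  (a4,l1) ✗  (a4,l3) ✓  (a4,l4) ✓  (a5,l2) ✗  (a5,l3) ✓  (a6,l2) ✓  (a6,l4) ✗
Counterexamples (restrictor pairs failing the scope): 10.

10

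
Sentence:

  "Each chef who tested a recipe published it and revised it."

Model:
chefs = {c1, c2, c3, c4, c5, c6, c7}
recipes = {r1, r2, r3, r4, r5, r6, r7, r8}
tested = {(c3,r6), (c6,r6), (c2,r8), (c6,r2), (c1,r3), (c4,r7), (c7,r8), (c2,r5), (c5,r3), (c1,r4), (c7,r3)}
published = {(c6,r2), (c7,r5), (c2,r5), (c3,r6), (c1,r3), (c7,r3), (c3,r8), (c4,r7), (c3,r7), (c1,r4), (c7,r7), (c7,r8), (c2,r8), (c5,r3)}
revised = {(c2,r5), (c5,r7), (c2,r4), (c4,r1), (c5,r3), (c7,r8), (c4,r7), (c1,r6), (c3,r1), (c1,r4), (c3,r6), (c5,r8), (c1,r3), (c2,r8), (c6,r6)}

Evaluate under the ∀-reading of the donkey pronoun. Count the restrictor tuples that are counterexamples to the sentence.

"it" takes "a recipe" as antecedent — a donkey pronoun bound across the clause boundary.
Strong reading: for every (c,r) with tested(c,r), published(c,r) ∧ revised(c,r).
Restrictor pairs: (c1,r3) ✓  (c1,r4) ✓  (c2,r5) ✓  (c2,r8) ✓  (c3,r6) ✓  (c4,r7) ✓  (c5,r3) ✓  (c6,r2) ✗  (c6,r6) ✗  (c7,r3) ✗  (c7,r8) ✓
Counterexamples (restrictor pairs failing the scope): 3.

3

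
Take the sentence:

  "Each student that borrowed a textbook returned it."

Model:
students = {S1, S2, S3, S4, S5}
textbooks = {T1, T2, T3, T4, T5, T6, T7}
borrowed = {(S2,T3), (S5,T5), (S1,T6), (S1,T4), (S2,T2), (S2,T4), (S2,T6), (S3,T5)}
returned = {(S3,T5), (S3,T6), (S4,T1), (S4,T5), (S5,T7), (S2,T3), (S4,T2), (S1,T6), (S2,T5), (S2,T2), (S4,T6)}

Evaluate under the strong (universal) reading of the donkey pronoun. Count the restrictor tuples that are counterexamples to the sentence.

4

"it" takes "a textbook" as antecedent — a donkey pronoun bound across the clause boundary.
Strong reading: for every (s,t) with borrowed(s,t), returned(s,t).
Restrictor pairs: (S1,T4) ✗  (S1,T6) ✓  (S2,T2) ✓  (S2,T3) ✓  (S2,T4) ✗  (S2,T6) ✗  (S3,T5) ✓  (S5,T5) ✗
Counterexamples (restrictor pairs failing the scope): 4.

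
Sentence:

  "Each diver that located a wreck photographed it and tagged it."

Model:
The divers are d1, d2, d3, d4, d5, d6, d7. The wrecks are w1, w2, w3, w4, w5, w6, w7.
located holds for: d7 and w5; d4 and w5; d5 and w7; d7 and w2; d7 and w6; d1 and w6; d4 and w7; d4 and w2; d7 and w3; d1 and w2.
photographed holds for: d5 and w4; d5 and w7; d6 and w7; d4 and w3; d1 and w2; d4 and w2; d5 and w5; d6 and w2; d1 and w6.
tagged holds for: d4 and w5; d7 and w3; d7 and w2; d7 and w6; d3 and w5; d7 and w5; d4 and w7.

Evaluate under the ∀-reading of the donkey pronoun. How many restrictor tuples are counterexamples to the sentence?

10

"it" takes "a wreck" as antecedent — a donkey pronoun bound across the clause boundary.
Strong reading: for every (d,w) with located(d,w), photographed(d,w) ∧ tagged(d,w).
Restrictor pairs: (d1,w2) ✗  (d1,w6) ✗  (d4,w2) ✗  (d4,w5) ✗  (d4,w7) ✗  (d5,w7) ✗  (d7,w2) ✗  (d7,w3) ✗  (d7,w5) ✗  (d7,w6) ✗
Counterexamples (restrictor pairs failing the scope): 10.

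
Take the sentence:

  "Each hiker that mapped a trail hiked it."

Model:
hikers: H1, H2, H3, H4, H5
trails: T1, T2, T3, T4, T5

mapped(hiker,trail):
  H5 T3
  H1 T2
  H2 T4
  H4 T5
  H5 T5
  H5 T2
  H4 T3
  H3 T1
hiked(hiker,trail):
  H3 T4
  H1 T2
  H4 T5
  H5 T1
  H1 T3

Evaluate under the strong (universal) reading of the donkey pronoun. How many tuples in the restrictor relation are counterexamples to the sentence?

"it" takes "a trail" as antecedent — a donkey pronoun bound across the clause boundary.
Strong reading: for every (h,t) with mapped(h,t), hiked(h,t).
Restrictor pairs: (H1,T2) ✓  (H2,T4) ✗  (H3,T1) ✗  (H4,T3) ✗  (H4,T5) ✓  (H5,T2) ✗  (H5,T3) ✗  (H5,T5) ✗
Counterexamples (restrictor pairs failing the scope): 6.

6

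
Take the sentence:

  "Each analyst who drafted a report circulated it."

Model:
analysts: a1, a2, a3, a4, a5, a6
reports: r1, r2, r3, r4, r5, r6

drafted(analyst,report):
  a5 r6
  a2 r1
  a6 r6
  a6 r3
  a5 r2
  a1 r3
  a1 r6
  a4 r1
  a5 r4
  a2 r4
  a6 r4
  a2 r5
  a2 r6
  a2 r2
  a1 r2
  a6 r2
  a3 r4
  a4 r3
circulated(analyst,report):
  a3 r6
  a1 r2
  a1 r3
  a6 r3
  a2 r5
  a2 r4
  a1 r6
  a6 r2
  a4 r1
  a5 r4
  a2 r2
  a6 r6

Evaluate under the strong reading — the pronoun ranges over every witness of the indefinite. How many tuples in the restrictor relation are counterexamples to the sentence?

7

"it" takes "a report" as antecedent — a donkey pronoun bound across the clause boundary.
Strong reading: for every (a,r) with drafted(a,r), circulated(a,r).
Restrictor pairs: (a1,r2) ✓  (a1,r3) ✓  (a1,r6) ✓  (a2,r1) ✗  (a2,r2) ✓  (a2,r4) ✓  (a2,r5) ✓  (a2,r6) ✗  (a3,r4) ✗  (a4,r1) ✓  (a4,r3) ✗  (a5,r2) ✗  (a5,r4) ✓  (a5,r6) ✗  (a6,r2) ✓  (a6,r3) ✓  (a6,r4) ✗  (a6,r6) ✓
Counterexamples (restrictor pairs failing the scope): 7.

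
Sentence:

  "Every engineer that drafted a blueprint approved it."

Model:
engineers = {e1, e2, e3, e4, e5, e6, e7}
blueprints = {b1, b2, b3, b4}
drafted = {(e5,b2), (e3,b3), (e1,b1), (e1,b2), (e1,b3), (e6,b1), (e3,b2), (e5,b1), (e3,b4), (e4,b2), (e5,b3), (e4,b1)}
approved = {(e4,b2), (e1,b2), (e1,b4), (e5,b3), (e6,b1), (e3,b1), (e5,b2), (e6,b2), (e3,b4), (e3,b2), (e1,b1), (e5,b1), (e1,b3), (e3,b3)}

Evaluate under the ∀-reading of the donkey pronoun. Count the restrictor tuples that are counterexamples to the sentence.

"it" takes "a blueprint" as antecedent — a donkey pronoun bound across the clause boundary.
Strong reading: for every (e,b) with drafted(e,b), approved(e,b).
Restrictor pairs: (e1,b1) ✓  (e1,b2) ✓  (e1,b3) ✓  (e3,b2) ✓  (e3,b3) ✓  (e3,b4) ✓  (e4,b1) ✗  (e4,b2) ✓  (e5,b1) ✓  (e5,b2) ✓  (e5,b3) ✓  (e6,b1) ✓
Counterexamples (restrictor pairs failing the scope): 1.

1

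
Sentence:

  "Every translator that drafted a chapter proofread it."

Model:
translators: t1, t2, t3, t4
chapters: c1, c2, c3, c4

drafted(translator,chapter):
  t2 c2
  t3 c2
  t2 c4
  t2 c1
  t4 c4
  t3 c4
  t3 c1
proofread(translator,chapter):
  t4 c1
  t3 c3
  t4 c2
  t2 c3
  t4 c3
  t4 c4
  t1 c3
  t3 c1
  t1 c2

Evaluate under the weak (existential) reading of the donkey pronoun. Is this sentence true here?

"it" takes "a chapter" as antecedent — a donkey pronoun bound across the clause boundary.
Weak reading: every translator t with some drafted-chapter has at least one drafted-chapter c such that proofread(t,c).
Per translator: t2:✗  t3:✓  t4:✓
t2 has no witness among its drafted-chapters.

False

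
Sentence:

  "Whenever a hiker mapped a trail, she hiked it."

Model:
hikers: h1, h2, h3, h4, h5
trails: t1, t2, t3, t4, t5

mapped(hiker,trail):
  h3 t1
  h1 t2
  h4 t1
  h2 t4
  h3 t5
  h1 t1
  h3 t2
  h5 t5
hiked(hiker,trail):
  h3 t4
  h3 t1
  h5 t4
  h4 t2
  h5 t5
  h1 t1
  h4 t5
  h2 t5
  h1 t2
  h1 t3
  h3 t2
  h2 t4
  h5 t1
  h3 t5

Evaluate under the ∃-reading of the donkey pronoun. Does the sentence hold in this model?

"it" takes "a trail" as antecedent — a donkey pronoun bound across the clause boundary.
Weak reading: every hiker h with some mapped-trail has at least one mapped-trail t such that hiked(h,t).
Per hiker: h1:✓  h2:✓  h3:✓  h4:✗  h5:✓
h4 has no witness among its mapped-trails.

False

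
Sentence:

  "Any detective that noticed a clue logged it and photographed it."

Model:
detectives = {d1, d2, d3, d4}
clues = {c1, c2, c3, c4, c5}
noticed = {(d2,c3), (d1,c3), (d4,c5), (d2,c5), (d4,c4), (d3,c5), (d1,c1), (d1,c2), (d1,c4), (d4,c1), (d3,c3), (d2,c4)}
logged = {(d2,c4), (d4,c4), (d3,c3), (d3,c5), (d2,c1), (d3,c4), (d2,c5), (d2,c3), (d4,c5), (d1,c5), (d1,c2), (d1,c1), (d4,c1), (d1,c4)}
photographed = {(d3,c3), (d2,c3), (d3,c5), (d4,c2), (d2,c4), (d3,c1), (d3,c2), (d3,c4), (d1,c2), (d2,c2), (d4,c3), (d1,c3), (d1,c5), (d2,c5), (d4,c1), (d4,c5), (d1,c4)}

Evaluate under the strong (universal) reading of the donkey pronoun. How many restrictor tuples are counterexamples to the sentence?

"it" takes "a clue" as antecedent — a donkey pronoun bound across the clause boundary.
Strong reading: for every (d,c) with noticed(d,c), logged(d,c) ∧ photographed(d,c).
Restrictor pairs: (d1,c1) ✗  (d1,c2) ✓  (d1,c3) ✗  (d1,c4) ✓  (d2,c3) ✓  (d2,c4) ✓  (d2,c5) ✓  (d3,c3) ✓  (d3,c5) ✓  (d4,c1) ✓  (d4,c4) ✗  (d4,c5) ✓
Counterexamples (restrictor pairs failing the scope): 3.

3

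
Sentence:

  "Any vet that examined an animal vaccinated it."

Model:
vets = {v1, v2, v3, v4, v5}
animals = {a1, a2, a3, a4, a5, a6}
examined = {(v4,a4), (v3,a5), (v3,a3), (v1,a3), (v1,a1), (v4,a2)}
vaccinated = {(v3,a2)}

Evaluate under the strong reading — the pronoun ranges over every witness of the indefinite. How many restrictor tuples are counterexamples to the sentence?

"it" takes "an animal" as antecedent — a donkey pronoun bound across the clause boundary.
Strong reading: for every (v,a) with examined(v,a), vaccinated(v,a).
Restrictor pairs: (v1,a1) ✗  (v1,a3) ✗  (v3,a3) ✗  (v3,a5) ✗  (v4,a2) ✗  (v4,a4) ✗
Counterexamples (restrictor pairs failing the scope): 6.

6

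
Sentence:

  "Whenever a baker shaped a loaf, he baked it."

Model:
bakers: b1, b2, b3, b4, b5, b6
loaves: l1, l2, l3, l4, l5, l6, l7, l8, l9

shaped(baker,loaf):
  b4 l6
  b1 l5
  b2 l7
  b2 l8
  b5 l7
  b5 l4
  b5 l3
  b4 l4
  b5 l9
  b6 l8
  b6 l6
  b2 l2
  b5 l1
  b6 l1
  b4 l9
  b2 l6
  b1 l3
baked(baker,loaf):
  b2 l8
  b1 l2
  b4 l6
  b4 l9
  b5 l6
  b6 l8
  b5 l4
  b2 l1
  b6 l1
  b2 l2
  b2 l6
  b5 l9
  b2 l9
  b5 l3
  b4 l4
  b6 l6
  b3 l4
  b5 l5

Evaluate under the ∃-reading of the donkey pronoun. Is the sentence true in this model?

"it" takes "a loaf" as antecedent — a donkey pronoun bound across the clause boundary.
Weak reading: every baker b with some shaped-loaf has at least one shaped-loaf l such that baked(b,l).
Per baker: b1:✗  b2:✓  b4:✓  b5:✓  b6:✓
b1 has no witness among its shaped-loaves.

False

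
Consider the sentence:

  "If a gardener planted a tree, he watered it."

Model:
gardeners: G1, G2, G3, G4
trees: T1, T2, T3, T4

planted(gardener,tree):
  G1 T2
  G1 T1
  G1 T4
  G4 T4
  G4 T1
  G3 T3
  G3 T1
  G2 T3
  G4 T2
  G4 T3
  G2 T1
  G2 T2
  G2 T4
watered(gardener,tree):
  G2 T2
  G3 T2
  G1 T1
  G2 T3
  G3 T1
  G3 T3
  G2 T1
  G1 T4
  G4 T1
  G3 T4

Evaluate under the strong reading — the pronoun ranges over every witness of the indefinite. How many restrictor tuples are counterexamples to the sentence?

"it" takes "a tree" as antecedent — a donkey pronoun bound across the clause boundary.
Strong reading: for every (g,t) with planted(g,t), watered(g,t).
Restrictor pairs: (G1,T1) ✓  (G1,T2) ✗  (G1,T4) ✓  (G2,T1) ✓  (G2,T2) ✓  (G2,T3) ✓  (G2,T4) ✗  (G3,T1) ✓  (G3,T3) ✓  (G4,T1) ✓  (G4,T2) ✗  (G4,T3) ✗  (G4,T4) ✗
Counterexamples (restrictor pairs failing the scope): 5.

5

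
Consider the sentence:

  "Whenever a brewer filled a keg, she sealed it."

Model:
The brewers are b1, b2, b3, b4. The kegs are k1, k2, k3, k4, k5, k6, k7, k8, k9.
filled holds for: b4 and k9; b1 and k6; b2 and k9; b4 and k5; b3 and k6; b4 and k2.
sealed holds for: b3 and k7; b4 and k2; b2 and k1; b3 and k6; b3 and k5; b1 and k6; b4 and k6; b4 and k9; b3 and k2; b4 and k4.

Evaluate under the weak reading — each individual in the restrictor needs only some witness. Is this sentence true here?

False

"it" takes "a keg" as antecedent — a donkey pronoun bound across the clause boundary.
Weak reading: every brewer b with some filled-keg has at least one filled-keg k such that sealed(b,k).
Per brewer: b1:✓  b2:✗  b3:✓  b4:✓
b2 has no witness among its filled-kegs.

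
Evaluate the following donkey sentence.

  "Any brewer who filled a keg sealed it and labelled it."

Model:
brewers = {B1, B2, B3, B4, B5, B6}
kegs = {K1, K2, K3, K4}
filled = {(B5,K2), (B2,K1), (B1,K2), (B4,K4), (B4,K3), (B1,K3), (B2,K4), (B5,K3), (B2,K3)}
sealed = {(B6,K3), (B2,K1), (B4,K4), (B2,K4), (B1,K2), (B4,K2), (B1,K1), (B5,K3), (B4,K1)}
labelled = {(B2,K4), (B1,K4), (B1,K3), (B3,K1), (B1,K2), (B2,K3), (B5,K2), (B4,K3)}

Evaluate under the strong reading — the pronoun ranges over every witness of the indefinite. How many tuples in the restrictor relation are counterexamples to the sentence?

"it" takes "a keg" as antecedent — a donkey pronoun bound across the clause boundary.
Strong reading: for every (b,k) with filled(b,k), sealed(b,k) ∧ labelled(b,k).
Restrictor pairs: (B1,K2) ✓  (B1,K3) ✗  (B2,K1) ✗  (B2,K3) ✗  (B2,K4) ✓  (B4,K3) ✗  (B4,K4) ✗  (B5,K2) ✗  (B5,K3) ✗
Counterexamples (restrictor pairs failing the scope): 7.

7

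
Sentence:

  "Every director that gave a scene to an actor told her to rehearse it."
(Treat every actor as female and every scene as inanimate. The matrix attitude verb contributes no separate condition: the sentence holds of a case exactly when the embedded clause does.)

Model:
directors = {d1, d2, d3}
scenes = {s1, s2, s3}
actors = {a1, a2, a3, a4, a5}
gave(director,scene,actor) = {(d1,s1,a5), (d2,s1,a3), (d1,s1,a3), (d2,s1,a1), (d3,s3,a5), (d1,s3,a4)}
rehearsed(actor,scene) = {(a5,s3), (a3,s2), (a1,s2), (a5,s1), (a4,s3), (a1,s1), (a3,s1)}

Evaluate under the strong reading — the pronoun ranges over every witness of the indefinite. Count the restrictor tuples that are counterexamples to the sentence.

"her" takes "an actor" as antecedent and "it" takes "a scene"; both are donkey pronouns co-varying with the restrictor.
Strong reading: for every (d,s,a) with gave(d,s,a), rehearsed(a,s).
Restrictor triples: (d1,s1,a3)→rehearsed(a3,s1) ✓  (d1,s1,a5)→rehearsed(a5,s1) ✓  (d1,s3,a4)→rehearsed(a4,s3) ✓  (d2,s1,a1)→rehearsed(a1,s1) ✓  (d2,s1,a3)→rehearsed(a3,s1) ✓  (d3,s3,a5)→rehearsed(a5,s3) ✓
Counterexamples (restrictor triples failing the scope): 0.

0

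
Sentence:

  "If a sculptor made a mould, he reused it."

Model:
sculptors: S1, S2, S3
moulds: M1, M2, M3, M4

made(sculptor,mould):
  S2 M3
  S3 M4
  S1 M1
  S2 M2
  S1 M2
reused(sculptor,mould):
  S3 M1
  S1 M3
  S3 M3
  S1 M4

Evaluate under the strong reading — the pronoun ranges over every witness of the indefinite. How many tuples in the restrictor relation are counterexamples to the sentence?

"it" takes "a mould" as antecedent — a donkey pronoun bound across the clause boundary.
Strong reading: for every (s,m) with made(s,m), reused(s,m).
Restrictor pairs: (S1,M1) ✗  (S1,M2) ✗  (S2,M2) ✗  (S2,M3) ✗  (S3,M4) ✗
Counterexamples (restrictor pairs failing the scope): 5.

5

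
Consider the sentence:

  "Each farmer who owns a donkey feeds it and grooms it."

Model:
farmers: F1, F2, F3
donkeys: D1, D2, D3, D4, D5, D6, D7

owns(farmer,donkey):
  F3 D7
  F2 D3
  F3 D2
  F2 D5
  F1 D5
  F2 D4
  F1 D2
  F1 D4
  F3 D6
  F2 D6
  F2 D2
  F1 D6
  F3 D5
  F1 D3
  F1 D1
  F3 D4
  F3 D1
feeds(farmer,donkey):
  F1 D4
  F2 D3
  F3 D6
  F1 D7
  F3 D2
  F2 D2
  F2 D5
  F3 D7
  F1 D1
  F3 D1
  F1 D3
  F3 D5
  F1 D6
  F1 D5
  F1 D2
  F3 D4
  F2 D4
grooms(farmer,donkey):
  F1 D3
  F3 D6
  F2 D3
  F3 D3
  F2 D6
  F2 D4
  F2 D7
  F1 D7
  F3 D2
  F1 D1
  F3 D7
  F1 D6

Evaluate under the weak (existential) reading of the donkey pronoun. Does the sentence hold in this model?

True

"it" takes "a donkey" as antecedent — a donkey pronoun bound across the clause boundary.
Weak reading: every farmer f with some owns-donkey has at least one owns-donkey d such that feeds(f,d) ∧ grooms(f,d).
Per farmer: F1:✓  F2:✓  F3:✓
Every farmer in the restrictor has a witness.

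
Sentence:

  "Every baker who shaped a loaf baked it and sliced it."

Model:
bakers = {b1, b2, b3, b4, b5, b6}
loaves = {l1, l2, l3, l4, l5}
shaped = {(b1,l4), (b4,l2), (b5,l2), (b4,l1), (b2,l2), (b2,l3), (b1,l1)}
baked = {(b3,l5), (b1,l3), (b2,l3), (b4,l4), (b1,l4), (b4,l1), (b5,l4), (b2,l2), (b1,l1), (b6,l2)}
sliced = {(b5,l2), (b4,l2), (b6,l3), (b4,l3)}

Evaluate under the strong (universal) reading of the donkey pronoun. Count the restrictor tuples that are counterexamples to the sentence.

"it" takes "a loaf" as antecedent — a donkey pronoun bound across the clause boundary.
Strong reading: for every (b,l) with shaped(b,l), baked(b,l) ∧ sliced(b,l).
Restrictor pairs: (b1,l1) ✗  (b1,l4) ✗  (b2,l2) ✗  (b2,l3) ✗  (b4,l1) ✗  (b4,l2) ✗  (b5,l2) ✗
Counterexamples (restrictor pairs failing the scope): 7.

7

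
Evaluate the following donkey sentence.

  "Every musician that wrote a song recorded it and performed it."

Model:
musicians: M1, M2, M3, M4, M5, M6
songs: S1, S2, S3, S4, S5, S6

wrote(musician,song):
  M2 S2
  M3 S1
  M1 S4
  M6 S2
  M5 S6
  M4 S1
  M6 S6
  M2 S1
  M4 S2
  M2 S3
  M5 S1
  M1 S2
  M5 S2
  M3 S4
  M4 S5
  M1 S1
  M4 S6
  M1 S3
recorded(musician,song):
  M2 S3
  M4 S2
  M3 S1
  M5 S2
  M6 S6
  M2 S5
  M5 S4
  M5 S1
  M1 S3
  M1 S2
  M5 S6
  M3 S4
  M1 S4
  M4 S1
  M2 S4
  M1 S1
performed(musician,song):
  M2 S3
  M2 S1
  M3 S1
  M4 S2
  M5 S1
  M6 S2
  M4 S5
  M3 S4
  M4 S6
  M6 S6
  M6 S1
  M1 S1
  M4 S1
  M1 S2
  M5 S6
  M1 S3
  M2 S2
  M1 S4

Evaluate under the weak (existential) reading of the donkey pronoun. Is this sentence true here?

"it" takes "a song" as antecedent — a donkey pronoun bound across the clause boundary.
Weak reading: every musician m with some wrote-song has at least one wrote-song s such that recorded(m,s) ∧ performed(m,s).
Per musician: M1:✓  M2:✓  M3:✓  M4:✓  M5:✓  M6:✓
Every musician in the restrictor has a witness.

True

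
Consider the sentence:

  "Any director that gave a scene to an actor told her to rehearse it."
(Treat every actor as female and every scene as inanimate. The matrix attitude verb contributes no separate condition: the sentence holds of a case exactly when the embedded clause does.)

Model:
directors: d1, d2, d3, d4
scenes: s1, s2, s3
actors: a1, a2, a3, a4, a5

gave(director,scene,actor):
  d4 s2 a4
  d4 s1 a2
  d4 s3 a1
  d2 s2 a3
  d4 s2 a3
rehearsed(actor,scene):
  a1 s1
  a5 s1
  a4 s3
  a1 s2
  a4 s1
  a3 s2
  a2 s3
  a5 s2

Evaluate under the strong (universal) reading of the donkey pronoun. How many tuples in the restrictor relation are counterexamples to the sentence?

"her" takes "an actor" as antecedent and "it" takes "a scene"; both are donkey pronouns co-varying with the restrictor.
Strong reading: for every (d,s,a) with gave(d,s,a), rehearsed(a,s).
Restrictor triples: (d2,s2,a3)→rehearsed(a3,s2) ✓  (d4,s1,a2)→rehearsed(a2,s1) ✗  (d4,s2,a3)→rehearsed(a3,s2) ✓  (d4,s2,a4)→rehearsed(a4,s2) ✗  (d4,s3,a1)→rehearsed(a1,s3) ✗
Counterexamples (restrictor triples failing the scope): 3.

3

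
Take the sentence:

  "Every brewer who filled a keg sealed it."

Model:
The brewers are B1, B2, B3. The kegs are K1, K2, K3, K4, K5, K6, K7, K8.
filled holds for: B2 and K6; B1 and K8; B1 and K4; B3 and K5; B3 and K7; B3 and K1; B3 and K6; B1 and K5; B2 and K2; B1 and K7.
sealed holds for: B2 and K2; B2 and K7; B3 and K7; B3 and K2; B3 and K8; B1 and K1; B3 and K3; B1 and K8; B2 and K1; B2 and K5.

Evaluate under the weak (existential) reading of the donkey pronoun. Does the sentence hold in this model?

"it" takes "a keg" as antecedent — a donkey pronoun bound across the clause boundary.
Weak reading: every brewer b with some filled-keg has at least one filled-keg k such that sealed(b,k).
Per brewer: B1:✓  B2:✓  B3:✓
Every brewer in the restrictor has a witness.

True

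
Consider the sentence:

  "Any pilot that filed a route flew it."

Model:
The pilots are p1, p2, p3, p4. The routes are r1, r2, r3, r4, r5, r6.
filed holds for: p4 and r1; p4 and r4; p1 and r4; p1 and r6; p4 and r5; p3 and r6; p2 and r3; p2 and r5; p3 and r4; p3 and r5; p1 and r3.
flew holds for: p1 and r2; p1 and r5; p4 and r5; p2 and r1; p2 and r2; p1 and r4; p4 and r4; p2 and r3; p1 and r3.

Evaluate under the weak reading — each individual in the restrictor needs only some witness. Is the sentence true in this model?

False

"it" takes "a route" as antecedent — a donkey pronoun bound across the clause boundary.
Weak reading: every pilot p with some filed-route has at least one filed-route r such that flew(p,r).
Per pilot: p1:✓  p2:✓  p3:✗  p4:✓
p3 has no witness among its filed-routes.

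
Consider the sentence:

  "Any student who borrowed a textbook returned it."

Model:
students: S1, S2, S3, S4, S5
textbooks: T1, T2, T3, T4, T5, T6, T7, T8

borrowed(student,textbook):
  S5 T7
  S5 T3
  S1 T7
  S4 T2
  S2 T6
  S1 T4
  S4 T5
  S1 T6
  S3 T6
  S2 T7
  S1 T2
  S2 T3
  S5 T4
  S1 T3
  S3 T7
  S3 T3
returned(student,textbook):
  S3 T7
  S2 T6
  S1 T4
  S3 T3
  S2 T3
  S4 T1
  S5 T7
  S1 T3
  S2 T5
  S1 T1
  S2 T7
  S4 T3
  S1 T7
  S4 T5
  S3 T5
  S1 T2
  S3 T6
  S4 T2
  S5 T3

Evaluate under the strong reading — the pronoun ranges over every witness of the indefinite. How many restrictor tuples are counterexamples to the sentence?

"it" takes "a textbook" as antecedent — a donkey pronoun bound across the clause boundary.
Strong reading: for every (s,t) with borrowed(s,t), returned(s,t).
Restrictor pairs: (S1,T2) ✓  (S1,T3) ✓  (S1,T4) ✓  (S1,T6) ✗  (S1,T7) ✓  (S2,T3) ✓  (S2,T6) ✓  (S2,T7) ✓  (S3,T3) ✓  (S3,T6) ✓  (S3,T7) ✓  (S4,T2) ✓  (S4,T5) ✓  (S5,T3) ✓  (S5,T4) ✗  (S5,T7) ✓
Counterexamples (restrictor pairs failing the scope): 2.

2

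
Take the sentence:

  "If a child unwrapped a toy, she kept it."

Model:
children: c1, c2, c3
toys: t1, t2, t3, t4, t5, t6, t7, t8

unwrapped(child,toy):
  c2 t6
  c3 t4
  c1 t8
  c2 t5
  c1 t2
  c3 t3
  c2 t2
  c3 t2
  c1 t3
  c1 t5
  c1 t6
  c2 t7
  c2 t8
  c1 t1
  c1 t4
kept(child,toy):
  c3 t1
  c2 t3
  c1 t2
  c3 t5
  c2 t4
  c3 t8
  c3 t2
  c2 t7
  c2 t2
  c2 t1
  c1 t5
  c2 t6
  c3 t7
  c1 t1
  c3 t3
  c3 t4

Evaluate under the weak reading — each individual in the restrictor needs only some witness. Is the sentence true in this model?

True

"it" takes "a toy" as antecedent — a donkey pronoun bound across the clause boundary.
Weak reading: every child c with some unwrapped-toy has at least one unwrapped-toy t such that kept(c,t).
Per child: c1:✓  c2:✓  c3:✓
Every child in the restrictor has a witness.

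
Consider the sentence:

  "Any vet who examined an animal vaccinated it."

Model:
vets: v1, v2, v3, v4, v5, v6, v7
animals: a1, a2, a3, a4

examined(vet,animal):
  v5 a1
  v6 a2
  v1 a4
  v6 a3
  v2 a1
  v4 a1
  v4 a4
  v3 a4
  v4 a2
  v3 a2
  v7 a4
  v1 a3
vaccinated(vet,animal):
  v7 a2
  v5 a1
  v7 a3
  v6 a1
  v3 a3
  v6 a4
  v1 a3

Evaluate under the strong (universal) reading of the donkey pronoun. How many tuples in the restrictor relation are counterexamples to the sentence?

10

"it" takes "an animal" as antecedent — a donkey pronoun bound across the clause boundary.
Strong reading: for every (v,a) with examined(v,a), vaccinated(v,a).
Restrictor pairs: (v1,a3) ✓  (v1,a4) ✗  (v2,a1) ✗  (v3,a2) ✗  (v3,a4) ✗  (v4,a1) ✗  (v4,a2) ✗  (v4,a4) ✗  (v5,a1) ✓  (v6,a2) ✗  (v6,a3) ✗  (v7,a4) ✗
Counterexamples (restrictor pairs failing the scope): 10.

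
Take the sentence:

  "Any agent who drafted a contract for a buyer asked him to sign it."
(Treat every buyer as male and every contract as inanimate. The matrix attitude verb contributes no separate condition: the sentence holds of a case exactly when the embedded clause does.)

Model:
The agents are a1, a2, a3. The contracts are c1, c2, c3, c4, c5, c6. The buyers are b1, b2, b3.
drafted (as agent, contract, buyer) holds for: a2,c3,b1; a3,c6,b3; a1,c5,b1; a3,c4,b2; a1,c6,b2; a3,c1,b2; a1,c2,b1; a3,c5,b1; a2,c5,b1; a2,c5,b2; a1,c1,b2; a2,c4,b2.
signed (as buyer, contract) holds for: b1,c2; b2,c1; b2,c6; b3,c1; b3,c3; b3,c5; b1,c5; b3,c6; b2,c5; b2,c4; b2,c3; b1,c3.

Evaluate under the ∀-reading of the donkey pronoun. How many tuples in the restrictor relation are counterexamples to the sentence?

"him" takes "a buyer" as antecedent and "it" takes "a contract"; both are donkey pronouns co-varying with the restrictor.
Strong reading: for every (a,c,b) with drafted(a,c,b), signed(b,c).
Restrictor triples: (a1,c1,b2)→signed(b2,c1) ✓  (a1,c2,b1)→signed(b1,c2) ✓  (a1,c5,b1)→signed(b1,c5) ✓  (a1,c6,b2)→signed(b2,c6) ✓  (a2,c3,b1)→signed(b1,c3) ✓  (a2,c4,b2)→signed(b2,c4) ✓  (a2,c5,b1)→signed(b1,c5) ✓  (a2,c5,b2)→signed(b2,c5) ✓  (a3,c1,b2)→signed(b2,c1) ✓  (a3,c4,b2)→signed(b2,c4) ✓  (a3,c5,b1)→signed(b1,c5) ✓  (a3,c6,b3)→signed(b3,c6) ✓
Counterexamples (restrictor triples failing the scope): 0.

0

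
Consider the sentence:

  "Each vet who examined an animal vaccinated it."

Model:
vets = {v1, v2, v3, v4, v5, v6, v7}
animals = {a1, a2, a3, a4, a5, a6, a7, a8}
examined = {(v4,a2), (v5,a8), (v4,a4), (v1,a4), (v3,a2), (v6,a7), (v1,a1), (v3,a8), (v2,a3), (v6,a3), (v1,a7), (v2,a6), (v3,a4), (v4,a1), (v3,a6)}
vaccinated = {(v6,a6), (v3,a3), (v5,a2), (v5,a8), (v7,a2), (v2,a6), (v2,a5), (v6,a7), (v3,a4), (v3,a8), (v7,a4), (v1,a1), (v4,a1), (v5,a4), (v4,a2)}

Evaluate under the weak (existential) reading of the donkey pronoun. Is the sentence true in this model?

"it" takes "an animal" as antecedent — a donkey pronoun bound across the clause boundary.
Weak reading: every vet v with some examined-animal has at least one examined-animal a such that vaccinated(v,a).
Per vet: v1:✓  v2:✓  v3:✓  v4:✓  v5:✓  v6:✓
Every vet in the restrictor has a witness.

True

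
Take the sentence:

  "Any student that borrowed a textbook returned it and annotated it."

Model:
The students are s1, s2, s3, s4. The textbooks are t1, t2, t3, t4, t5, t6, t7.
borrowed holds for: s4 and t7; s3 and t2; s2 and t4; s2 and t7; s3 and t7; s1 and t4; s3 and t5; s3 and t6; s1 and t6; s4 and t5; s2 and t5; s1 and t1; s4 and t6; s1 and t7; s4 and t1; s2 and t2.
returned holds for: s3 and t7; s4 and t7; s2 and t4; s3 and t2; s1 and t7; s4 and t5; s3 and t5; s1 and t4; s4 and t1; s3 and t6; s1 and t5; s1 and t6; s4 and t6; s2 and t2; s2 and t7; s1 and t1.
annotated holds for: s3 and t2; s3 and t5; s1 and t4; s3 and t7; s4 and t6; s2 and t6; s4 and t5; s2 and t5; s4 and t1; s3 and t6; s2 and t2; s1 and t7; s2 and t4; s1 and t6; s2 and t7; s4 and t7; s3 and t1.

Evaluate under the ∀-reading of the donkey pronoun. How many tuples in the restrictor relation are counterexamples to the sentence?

"it" takes "a textbook" as antecedent — a donkey pronoun bound across the clause boundary.
Strong reading: for every (s,t) with borrowed(s,t), returned(s,t) ∧ annotated(s,t).
Restrictor pairs: (s1,t1) ✗  (s1,t4) ✓  (s1,t6) ✓  (s1,t7) ✓  (s2,t2) ✓  (s2,t4) ✓  (s2,t5) ✗  (s2,t7) ✓  (s3,t2) ✓  (s3,t5) ✓  (s3,t6) ✓  (s3,t7) ✓  (s4,t1) ✓  (s4,t5) ✓  (s4,t6) ✓  (s4,t7) ✓
Counterexamples (restrictor pairs failing the scope): 2.

2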